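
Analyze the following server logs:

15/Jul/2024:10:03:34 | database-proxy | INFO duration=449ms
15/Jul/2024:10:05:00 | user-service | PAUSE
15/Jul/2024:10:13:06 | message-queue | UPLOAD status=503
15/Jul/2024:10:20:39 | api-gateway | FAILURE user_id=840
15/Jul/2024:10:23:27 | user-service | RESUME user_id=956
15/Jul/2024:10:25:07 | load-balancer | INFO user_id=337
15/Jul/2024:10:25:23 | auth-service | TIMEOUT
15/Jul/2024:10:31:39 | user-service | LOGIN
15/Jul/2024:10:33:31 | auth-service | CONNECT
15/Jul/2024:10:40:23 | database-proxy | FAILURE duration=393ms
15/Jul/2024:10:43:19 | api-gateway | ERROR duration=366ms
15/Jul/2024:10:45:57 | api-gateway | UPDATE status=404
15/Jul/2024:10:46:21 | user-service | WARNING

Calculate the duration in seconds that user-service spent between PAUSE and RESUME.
1107

To calculate state duration:

1. Find PAUSE event for user-service: 15/Jul/2024:10:05:00
2. Find RESUME event for user-service: 15/Jul/2024:10:23:27
3. Calculate duration: 15/Jul/2024:10:23:27 - 15/Jul/2024:10:05:00 = 1107 seconds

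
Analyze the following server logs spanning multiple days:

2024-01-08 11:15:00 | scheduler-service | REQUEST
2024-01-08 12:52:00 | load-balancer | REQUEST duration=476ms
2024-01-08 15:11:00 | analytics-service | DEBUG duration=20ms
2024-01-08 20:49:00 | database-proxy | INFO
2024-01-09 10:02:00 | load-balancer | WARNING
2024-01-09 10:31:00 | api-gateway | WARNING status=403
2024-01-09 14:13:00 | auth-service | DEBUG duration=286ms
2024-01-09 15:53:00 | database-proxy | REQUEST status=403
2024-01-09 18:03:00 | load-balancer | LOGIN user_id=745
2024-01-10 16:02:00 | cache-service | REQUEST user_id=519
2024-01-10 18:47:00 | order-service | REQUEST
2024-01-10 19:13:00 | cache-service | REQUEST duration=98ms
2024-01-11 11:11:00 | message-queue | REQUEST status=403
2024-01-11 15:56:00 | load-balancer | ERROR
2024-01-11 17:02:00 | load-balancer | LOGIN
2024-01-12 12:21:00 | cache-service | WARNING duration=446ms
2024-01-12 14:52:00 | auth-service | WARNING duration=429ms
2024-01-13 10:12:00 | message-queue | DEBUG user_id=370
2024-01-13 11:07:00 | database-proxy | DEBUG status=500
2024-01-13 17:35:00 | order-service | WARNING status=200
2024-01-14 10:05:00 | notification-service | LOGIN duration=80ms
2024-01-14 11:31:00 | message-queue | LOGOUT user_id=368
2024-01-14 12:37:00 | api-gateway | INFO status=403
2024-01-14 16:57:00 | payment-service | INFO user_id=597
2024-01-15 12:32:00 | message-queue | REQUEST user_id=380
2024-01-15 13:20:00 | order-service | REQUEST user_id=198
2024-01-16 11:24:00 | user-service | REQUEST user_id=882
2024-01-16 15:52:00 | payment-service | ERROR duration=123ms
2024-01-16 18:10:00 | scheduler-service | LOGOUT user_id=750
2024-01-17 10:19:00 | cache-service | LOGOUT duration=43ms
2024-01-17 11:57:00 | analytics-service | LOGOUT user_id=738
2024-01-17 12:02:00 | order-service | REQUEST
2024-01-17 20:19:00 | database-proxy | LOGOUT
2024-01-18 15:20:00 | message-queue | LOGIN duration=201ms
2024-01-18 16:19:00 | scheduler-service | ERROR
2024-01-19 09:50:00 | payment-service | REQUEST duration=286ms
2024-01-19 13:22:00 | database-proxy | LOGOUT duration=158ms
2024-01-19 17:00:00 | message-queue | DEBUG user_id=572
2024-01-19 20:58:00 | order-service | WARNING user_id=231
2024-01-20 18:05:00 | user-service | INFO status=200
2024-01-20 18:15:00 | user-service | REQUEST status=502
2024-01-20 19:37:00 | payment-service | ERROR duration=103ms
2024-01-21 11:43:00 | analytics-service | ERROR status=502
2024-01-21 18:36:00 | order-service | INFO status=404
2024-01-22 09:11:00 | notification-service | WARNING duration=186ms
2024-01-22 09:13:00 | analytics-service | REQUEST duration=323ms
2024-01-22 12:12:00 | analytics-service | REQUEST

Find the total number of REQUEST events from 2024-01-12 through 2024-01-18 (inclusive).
4

To filter by date range:

1. Date range: 2024-01-12 through 2024-01-18, both dates inclusive
2. Filter for REQUEST events whose date falls in this range
3. Count matching events: 4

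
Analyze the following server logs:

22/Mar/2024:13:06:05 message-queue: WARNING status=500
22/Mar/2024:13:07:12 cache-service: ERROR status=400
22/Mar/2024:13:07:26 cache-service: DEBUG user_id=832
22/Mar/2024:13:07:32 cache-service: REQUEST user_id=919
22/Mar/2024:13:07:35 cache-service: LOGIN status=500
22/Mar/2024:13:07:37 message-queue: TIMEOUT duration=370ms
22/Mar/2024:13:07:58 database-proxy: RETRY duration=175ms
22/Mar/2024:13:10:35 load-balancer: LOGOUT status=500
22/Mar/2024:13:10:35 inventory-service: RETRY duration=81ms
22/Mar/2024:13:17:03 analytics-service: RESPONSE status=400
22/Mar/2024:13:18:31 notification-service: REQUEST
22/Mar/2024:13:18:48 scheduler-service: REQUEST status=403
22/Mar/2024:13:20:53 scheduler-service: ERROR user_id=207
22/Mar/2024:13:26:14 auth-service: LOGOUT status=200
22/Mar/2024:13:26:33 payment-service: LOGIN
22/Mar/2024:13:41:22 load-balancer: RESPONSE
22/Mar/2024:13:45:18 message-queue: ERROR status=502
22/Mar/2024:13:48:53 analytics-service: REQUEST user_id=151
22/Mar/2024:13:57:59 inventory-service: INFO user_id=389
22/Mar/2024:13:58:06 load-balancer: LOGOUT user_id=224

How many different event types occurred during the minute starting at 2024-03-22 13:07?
6

To count unique event types:

1. Filter events in the minute starting at 2024-03-22 13:07
2. Extract event types from matching entries
3. Count unique types: 6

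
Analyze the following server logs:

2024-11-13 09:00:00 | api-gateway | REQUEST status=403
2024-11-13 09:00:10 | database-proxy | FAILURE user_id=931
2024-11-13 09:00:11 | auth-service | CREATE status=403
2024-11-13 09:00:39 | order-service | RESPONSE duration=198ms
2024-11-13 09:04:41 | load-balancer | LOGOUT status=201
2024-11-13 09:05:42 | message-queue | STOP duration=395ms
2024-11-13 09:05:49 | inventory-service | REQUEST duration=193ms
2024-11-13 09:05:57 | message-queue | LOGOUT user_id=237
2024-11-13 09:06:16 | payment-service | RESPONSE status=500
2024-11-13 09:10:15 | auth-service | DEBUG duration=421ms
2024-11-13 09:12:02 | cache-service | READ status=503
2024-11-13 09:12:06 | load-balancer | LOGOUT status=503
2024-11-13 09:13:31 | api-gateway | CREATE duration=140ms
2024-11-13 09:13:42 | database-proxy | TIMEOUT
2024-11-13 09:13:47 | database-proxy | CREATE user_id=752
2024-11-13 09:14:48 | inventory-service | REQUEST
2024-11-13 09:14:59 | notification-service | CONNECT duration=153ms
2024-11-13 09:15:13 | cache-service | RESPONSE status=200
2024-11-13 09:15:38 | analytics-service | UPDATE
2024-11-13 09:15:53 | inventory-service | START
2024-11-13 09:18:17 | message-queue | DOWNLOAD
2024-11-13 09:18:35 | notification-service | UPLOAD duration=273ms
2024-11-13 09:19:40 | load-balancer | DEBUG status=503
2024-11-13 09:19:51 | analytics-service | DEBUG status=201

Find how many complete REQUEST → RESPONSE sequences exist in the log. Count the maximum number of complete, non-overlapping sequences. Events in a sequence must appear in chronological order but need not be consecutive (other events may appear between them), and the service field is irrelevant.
3

To count sequences:

1. Look for pattern: REQUEST → RESPONSE
2. Greedily scan the log in chronological order, matching each sequence element in turn (ignoring service)
3. Each time the full pattern completes, increment the count and restart matching from the next event
4. Complete non-overlapping sequences found: 3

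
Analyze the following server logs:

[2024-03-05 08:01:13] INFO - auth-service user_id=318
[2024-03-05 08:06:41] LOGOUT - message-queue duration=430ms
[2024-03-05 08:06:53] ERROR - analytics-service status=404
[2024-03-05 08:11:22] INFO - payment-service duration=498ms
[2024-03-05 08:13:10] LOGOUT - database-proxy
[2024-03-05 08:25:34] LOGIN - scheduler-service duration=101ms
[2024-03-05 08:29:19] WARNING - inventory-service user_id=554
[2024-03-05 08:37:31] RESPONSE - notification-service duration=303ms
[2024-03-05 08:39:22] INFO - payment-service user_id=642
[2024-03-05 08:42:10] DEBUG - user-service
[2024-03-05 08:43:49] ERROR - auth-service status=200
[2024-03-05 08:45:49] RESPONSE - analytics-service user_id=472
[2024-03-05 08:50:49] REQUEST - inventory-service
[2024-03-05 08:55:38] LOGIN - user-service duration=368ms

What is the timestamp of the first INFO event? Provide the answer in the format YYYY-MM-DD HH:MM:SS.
2024-03-05 08:01:13

To find the first event:

1. Filter for all INFO events
2. Sort by timestamp
3. Select the first one
4. Timestamp: 2024-03-05 08:01:13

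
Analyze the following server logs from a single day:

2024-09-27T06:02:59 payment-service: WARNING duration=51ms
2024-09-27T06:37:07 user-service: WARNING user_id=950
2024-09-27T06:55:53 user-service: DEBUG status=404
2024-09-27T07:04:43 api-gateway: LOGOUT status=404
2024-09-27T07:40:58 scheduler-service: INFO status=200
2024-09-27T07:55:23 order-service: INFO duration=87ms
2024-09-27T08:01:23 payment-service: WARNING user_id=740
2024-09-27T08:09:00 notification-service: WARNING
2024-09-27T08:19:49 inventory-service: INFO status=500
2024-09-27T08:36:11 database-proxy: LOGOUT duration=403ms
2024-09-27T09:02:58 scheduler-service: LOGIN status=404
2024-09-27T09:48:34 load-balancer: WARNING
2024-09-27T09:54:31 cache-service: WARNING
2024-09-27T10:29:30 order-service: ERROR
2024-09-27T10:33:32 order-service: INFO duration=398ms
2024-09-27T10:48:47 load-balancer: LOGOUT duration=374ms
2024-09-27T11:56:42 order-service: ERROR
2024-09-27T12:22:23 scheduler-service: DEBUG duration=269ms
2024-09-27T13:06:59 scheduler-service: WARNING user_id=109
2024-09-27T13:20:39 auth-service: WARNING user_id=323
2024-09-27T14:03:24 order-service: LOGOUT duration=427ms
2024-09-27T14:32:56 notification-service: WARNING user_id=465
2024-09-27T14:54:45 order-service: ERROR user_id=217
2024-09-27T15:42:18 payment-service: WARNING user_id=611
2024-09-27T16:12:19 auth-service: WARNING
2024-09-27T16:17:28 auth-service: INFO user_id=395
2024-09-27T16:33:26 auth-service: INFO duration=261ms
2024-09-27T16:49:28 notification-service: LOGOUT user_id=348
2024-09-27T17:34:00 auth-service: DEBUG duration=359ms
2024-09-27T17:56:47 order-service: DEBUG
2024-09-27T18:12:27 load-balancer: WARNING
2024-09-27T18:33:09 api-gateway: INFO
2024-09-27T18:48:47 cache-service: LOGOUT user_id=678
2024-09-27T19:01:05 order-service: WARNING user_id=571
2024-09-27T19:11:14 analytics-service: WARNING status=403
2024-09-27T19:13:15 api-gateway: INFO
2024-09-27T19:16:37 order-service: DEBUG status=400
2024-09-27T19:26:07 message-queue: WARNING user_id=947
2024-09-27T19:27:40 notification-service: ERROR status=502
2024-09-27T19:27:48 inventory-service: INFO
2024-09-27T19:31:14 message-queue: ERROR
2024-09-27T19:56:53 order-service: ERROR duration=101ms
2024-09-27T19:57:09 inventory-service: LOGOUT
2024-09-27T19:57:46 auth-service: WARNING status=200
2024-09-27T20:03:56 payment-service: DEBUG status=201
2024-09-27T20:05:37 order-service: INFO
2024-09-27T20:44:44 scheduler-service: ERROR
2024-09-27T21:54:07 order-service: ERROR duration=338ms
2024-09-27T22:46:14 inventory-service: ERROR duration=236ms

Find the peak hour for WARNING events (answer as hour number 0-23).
19

To find the peak hour:

1. Group all WARNING events by hour
2. Count events in each hour
3. Find hour with maximum count
4. Peak hour: 19 (with 4 events)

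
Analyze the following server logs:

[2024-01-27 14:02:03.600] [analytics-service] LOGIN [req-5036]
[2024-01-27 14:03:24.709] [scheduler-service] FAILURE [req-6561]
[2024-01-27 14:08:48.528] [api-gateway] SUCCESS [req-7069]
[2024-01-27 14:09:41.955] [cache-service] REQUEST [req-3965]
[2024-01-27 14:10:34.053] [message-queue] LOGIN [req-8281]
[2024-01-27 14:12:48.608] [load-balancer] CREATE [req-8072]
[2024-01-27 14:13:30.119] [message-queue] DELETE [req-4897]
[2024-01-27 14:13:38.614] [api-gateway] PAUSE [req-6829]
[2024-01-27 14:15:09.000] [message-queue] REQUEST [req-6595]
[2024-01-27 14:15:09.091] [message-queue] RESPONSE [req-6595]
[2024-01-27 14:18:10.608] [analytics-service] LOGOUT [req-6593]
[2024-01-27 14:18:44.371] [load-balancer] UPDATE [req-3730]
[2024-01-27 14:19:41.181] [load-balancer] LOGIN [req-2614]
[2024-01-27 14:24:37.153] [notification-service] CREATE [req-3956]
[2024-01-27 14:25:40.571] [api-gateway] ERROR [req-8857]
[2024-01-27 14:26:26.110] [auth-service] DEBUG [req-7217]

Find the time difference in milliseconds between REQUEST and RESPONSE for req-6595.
91

To calculate latency:

1. Find REQUEST with id req-6595: 2024-01-27 14:15:09.000
2. Find RESPONSE with id req-6595: 2024-01-27 14:15:09.091
3. Latency: 2024-01-27 14:15:09.091 - 2024-01-27 14:15:09.000 = 91ms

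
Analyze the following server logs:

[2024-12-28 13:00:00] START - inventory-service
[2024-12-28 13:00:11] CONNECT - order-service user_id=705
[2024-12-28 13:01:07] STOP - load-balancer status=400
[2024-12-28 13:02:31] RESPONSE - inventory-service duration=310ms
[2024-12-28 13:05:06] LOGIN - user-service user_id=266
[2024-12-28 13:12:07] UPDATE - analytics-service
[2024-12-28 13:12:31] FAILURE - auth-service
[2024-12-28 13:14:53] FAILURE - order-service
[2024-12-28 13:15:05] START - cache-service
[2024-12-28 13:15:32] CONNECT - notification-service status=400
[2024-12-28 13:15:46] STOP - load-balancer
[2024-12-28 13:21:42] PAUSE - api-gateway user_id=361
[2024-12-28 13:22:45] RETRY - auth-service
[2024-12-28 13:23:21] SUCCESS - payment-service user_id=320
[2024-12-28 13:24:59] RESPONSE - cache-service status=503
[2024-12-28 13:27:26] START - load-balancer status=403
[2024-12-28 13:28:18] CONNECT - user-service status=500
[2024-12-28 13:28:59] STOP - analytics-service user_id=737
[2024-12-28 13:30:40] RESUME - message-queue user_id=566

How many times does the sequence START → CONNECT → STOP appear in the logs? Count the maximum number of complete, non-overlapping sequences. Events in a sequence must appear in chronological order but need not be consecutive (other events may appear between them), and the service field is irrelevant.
3

To count sequences:

1. Look for pattern: START → CONNECT → STOP
2. Greedily scan the log in chronological order, matching each sequence element in turn (ignoring service)
3. Each time the full pattern completes, increment the count and restart matching from the next event
4. Complete non-overlapping sequences found: 3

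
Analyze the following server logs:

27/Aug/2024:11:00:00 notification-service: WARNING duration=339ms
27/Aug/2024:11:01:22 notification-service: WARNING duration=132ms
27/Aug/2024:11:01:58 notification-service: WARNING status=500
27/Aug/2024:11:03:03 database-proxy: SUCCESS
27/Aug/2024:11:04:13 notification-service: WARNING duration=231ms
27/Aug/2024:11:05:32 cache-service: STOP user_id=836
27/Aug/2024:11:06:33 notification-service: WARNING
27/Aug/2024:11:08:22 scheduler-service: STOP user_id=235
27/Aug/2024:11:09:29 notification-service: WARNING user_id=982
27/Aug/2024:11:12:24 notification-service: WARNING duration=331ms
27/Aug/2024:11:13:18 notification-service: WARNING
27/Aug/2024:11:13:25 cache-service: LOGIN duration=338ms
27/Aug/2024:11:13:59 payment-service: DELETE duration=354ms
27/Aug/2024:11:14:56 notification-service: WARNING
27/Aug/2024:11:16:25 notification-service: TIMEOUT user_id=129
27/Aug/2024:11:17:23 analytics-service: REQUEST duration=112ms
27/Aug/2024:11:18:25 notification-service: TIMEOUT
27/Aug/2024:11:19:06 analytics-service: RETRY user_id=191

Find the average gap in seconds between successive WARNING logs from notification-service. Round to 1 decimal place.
112.0

To calculate average interval:

1. Find all WARNING events for notification-service in order
2. Calculate time gaps between consecutive events
3. Compute mean of gaps: 896 / 8 = 112.0 seconds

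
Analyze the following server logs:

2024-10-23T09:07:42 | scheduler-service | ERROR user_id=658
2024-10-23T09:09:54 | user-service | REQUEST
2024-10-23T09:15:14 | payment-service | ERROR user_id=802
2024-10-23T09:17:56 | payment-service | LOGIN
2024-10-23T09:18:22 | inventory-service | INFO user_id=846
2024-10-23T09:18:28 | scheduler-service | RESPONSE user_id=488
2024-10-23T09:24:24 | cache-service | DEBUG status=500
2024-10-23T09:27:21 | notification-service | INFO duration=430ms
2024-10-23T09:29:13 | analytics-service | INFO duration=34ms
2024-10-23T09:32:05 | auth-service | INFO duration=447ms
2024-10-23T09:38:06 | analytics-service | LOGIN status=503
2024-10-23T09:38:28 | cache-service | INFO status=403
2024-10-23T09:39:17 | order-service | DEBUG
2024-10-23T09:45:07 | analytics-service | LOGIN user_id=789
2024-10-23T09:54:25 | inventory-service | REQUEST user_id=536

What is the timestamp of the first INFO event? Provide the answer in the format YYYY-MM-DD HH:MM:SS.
2024-10-23 09:18:22

To find the first event:

1. Filter for all INFO events
2. Sort by timestamp
3. Select the first one
4. Timestamp: 2024-10-23 09:18:22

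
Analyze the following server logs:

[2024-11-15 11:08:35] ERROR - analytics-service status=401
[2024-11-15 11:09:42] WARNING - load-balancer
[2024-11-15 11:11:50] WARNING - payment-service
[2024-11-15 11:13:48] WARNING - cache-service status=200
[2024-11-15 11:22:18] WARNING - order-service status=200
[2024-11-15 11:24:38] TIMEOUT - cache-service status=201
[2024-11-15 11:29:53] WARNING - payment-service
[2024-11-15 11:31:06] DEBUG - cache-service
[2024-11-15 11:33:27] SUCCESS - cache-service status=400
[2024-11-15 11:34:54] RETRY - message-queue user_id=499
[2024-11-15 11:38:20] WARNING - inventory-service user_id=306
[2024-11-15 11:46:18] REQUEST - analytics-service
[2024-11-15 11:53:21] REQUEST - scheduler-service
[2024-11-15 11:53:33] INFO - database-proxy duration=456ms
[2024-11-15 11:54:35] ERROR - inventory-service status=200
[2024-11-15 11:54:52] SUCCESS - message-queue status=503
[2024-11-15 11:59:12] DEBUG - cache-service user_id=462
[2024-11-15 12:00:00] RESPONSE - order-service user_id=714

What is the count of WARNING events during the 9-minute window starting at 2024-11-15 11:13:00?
1

To count events in the time window:

1. Window boundaries: 2024-11-15 11:13:00 to 2024-11-15 11:22:00
2. Filter for WARNING events within this window
3. Count matching events: 1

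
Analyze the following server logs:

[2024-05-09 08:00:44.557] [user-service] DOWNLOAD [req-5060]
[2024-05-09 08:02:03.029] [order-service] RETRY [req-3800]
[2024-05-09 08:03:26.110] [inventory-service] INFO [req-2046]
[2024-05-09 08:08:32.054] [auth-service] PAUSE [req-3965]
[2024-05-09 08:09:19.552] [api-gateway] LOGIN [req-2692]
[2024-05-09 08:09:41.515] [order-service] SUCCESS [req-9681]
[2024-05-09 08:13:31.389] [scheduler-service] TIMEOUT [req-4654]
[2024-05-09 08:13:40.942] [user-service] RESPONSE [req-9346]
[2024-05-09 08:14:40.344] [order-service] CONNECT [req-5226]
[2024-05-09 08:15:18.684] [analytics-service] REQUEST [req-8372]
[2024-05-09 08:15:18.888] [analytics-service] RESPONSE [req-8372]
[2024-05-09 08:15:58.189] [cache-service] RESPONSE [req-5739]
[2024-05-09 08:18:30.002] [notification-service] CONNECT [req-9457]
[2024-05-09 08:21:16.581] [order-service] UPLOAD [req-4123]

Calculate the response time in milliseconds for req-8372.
204

To calculate latency:

1. Find REQUEST with id req-8372: 2024-05-09 08:15:18.684
2. Find RESPONSE with id req-8372: 2024-05-09 08:15:18.888
3. Latency: 2024-05-09 08:15:18.888 - 2024-05-09 08:15:18.684 = 204ms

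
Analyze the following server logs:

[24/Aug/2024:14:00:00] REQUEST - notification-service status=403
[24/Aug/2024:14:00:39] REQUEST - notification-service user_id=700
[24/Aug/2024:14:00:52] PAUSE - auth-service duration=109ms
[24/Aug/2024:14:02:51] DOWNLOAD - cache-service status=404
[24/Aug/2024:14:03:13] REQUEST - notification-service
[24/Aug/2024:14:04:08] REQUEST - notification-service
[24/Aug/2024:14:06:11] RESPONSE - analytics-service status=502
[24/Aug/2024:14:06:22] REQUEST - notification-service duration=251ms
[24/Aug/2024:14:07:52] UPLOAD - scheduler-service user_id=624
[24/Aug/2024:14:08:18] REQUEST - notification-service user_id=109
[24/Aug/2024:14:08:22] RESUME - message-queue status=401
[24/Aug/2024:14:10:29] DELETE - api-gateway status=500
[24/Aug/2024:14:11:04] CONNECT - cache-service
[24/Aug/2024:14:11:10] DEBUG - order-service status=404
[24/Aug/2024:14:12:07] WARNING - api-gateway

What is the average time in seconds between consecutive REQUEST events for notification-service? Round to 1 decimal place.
99.6

To calculate average interval:

1. Find all REQUEST events for notification-service in order
2. Calculate time gaps between consecutive events
3. Compute mean of gaps: 498 / 5 = 99.6 seconds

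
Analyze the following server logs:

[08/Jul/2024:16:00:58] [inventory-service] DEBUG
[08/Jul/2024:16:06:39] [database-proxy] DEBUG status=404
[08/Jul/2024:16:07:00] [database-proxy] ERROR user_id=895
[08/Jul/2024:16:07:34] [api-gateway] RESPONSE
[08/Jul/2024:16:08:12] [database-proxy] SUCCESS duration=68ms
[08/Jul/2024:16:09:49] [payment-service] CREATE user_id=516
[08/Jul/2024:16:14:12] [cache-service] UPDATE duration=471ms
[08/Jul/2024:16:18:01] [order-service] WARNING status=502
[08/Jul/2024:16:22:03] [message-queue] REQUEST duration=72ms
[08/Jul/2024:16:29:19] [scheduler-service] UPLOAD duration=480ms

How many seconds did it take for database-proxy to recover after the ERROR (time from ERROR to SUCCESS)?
72

To calculate recovery time:

1. Find ERROR event for database-proxy: 08/Jul/2024:16:07:00
2. Find next SUCCESS event for database-proxy: 08/Jul/2024:16:08:12
3. Recovery time: 08/Jul/2024:16:08:12 - 08/Jul/2024:16:07:00 = 72 seconds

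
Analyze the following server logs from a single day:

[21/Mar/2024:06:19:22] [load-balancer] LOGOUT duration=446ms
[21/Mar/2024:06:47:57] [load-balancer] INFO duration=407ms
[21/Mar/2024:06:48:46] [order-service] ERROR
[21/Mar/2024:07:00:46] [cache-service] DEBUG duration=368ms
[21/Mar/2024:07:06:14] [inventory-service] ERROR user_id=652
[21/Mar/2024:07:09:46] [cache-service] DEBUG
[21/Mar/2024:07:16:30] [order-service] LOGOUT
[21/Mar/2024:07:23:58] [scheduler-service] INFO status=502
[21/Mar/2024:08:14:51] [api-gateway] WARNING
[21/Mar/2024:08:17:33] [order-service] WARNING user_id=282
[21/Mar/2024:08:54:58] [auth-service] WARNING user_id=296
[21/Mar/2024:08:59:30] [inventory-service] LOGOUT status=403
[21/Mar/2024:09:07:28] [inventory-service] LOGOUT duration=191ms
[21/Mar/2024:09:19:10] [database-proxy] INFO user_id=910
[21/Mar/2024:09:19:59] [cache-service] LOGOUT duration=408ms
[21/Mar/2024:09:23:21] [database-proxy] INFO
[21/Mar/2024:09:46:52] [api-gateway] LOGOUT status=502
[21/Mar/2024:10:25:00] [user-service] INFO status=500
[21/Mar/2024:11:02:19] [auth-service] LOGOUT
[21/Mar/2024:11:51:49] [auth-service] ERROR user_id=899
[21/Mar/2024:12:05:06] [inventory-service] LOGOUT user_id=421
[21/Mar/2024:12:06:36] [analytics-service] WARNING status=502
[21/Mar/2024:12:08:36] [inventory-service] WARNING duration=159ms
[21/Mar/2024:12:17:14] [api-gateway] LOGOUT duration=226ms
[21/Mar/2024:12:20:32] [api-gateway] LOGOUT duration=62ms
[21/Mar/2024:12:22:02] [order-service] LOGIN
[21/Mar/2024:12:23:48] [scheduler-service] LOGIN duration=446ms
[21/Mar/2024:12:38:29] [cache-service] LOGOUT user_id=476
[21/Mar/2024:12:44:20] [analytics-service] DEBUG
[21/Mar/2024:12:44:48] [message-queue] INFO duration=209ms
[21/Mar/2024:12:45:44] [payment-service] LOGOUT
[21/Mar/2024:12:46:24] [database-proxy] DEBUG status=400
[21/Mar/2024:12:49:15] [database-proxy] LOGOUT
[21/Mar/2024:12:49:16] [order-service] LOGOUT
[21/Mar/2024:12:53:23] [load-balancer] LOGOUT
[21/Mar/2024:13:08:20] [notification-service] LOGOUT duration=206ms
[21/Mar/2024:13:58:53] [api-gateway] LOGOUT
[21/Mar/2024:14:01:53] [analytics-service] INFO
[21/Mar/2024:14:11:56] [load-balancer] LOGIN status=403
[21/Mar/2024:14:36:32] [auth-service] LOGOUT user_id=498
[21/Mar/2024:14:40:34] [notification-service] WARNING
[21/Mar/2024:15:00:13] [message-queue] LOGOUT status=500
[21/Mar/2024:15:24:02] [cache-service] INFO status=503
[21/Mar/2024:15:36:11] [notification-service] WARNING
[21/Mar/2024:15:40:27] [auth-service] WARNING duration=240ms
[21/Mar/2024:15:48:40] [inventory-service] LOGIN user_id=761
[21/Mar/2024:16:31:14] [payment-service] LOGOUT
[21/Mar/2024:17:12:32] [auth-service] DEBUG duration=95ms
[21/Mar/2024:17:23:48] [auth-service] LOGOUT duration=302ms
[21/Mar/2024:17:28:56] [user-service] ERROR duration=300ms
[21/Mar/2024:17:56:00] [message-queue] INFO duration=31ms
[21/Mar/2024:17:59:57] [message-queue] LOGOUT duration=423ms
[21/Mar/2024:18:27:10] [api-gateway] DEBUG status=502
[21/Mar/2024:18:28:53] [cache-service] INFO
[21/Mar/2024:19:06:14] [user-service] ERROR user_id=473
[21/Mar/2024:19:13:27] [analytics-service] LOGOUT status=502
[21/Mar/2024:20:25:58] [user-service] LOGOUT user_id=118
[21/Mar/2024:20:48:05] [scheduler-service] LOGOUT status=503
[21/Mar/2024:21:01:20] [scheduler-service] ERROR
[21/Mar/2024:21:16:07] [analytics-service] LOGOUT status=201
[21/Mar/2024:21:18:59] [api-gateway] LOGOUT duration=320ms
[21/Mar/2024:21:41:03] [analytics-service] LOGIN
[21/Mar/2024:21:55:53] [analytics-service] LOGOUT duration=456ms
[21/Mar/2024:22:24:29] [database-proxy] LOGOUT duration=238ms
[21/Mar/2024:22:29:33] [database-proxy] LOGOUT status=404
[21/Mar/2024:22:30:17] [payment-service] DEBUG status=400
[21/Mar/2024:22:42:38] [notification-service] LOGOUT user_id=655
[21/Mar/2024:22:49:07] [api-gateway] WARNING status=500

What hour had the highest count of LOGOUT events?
12

To find the peak hour:

1. Group all LOGOUT events by hour
2. Count events in each hour
3. Find hour with maximum count
4. Peak hour: 12 (with 8 events)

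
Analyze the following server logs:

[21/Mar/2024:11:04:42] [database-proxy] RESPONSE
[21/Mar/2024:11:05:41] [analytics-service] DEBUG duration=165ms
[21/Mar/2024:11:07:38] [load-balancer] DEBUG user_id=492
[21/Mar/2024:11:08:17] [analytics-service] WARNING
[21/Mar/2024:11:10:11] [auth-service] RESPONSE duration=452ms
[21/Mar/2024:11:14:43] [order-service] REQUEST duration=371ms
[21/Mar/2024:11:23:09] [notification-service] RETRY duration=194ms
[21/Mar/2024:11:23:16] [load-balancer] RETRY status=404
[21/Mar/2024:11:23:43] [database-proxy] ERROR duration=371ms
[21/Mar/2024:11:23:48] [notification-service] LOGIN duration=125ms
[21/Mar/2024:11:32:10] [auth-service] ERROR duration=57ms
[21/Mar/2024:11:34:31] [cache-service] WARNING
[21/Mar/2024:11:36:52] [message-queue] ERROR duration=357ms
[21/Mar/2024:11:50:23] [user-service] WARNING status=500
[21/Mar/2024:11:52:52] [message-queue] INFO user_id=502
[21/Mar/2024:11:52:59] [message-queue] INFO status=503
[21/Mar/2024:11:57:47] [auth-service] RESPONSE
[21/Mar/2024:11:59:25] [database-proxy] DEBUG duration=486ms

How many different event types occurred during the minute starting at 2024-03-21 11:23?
3

To count unique event types:

1. Filter events in the minute starting at 2024-03-21 11:23
2. Extract event types from matching entries
3. Count unique types: 3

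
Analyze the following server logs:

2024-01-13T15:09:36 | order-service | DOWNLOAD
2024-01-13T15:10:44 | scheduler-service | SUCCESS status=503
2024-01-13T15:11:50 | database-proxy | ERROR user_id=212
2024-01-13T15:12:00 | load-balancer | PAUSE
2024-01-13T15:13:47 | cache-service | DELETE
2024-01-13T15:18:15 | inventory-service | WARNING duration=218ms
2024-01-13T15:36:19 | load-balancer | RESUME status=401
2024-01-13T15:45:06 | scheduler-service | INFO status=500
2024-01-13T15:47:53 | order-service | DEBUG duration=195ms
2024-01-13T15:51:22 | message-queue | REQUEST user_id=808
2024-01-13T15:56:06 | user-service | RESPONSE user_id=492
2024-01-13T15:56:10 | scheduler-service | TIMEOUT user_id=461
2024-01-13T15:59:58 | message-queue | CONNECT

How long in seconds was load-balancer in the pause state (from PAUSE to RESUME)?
1459

To calculate state duration:

1. Find PAUSE event for load-balancer: 2024-01-13T15:12:00
2. Find RESUME event for load-balancer: 2024-01-13T15:36:19
3. Calculate duration: 2024-01-13T15:36:19 - 2024-01-13T15:12:00 = 1459 seconds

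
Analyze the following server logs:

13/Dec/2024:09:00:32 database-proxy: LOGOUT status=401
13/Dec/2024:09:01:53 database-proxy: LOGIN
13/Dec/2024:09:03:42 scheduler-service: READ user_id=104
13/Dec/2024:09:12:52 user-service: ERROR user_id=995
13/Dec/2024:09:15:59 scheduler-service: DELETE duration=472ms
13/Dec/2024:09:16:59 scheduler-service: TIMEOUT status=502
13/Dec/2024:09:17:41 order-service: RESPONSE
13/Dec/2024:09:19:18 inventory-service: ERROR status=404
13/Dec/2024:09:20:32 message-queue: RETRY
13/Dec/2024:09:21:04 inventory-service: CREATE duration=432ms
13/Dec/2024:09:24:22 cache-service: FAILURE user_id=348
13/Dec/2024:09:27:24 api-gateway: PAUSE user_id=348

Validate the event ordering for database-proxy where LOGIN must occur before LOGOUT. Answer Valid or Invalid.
Invalid

To validate ordering:

1. Required order: LOGIN → LOGOUT
2. Rule: LOGIN must occur before LOGOUT
3. Check actual order of events for database-proxy
4. Result: Invalid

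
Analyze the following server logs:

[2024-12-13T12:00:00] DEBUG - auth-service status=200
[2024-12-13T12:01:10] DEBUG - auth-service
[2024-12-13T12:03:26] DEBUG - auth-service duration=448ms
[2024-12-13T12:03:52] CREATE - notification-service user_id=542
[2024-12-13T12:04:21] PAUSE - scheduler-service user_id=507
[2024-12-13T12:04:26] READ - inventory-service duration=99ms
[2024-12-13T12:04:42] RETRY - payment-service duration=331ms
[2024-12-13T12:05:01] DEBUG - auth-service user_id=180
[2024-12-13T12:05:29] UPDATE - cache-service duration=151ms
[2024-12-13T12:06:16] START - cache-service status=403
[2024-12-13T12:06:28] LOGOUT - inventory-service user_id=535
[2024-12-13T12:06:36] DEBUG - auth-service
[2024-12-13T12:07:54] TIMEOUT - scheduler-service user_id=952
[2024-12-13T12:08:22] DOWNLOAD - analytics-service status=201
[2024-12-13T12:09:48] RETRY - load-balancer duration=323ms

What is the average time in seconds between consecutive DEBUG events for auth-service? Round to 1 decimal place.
99.0

To calculate average interval:

1. Find all DEBUG events for auth-service in order
2. Calculate time gaps between consecutive events
3. Compute mean of gaps: 396 / 4 = 99.0 seconds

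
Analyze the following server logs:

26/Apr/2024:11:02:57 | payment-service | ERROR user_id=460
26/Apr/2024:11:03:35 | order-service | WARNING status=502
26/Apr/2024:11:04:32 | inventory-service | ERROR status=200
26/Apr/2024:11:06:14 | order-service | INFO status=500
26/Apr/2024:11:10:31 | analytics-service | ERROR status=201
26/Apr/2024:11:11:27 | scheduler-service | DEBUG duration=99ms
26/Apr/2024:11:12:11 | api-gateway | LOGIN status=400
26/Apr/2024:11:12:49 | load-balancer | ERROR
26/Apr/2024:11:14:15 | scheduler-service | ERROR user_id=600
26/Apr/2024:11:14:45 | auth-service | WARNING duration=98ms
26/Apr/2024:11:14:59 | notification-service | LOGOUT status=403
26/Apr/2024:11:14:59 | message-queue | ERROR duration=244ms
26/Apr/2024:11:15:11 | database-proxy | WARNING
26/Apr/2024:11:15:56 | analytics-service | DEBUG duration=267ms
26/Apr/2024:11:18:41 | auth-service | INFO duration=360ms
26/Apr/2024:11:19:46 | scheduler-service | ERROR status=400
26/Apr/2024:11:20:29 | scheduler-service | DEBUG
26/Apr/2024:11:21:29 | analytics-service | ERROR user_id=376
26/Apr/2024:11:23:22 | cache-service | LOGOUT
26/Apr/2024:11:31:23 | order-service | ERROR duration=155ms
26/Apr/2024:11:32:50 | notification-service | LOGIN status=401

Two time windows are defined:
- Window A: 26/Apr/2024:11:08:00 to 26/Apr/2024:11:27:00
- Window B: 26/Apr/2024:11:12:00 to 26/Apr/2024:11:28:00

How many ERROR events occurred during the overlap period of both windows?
5

To find overlap events:

1. Window A: 26/Apr/2024:11:08:00 to 26/Apr/2024:11:27:00
2. Window B: 26/Apr/2024:11:12:00 to 26/Apr/2024:11:28:00
3. Overlap period: 26/Apr/2024:11:12:00 to 26/Apr/2024:11:27:00
4. Count ERROR events in overlap: 5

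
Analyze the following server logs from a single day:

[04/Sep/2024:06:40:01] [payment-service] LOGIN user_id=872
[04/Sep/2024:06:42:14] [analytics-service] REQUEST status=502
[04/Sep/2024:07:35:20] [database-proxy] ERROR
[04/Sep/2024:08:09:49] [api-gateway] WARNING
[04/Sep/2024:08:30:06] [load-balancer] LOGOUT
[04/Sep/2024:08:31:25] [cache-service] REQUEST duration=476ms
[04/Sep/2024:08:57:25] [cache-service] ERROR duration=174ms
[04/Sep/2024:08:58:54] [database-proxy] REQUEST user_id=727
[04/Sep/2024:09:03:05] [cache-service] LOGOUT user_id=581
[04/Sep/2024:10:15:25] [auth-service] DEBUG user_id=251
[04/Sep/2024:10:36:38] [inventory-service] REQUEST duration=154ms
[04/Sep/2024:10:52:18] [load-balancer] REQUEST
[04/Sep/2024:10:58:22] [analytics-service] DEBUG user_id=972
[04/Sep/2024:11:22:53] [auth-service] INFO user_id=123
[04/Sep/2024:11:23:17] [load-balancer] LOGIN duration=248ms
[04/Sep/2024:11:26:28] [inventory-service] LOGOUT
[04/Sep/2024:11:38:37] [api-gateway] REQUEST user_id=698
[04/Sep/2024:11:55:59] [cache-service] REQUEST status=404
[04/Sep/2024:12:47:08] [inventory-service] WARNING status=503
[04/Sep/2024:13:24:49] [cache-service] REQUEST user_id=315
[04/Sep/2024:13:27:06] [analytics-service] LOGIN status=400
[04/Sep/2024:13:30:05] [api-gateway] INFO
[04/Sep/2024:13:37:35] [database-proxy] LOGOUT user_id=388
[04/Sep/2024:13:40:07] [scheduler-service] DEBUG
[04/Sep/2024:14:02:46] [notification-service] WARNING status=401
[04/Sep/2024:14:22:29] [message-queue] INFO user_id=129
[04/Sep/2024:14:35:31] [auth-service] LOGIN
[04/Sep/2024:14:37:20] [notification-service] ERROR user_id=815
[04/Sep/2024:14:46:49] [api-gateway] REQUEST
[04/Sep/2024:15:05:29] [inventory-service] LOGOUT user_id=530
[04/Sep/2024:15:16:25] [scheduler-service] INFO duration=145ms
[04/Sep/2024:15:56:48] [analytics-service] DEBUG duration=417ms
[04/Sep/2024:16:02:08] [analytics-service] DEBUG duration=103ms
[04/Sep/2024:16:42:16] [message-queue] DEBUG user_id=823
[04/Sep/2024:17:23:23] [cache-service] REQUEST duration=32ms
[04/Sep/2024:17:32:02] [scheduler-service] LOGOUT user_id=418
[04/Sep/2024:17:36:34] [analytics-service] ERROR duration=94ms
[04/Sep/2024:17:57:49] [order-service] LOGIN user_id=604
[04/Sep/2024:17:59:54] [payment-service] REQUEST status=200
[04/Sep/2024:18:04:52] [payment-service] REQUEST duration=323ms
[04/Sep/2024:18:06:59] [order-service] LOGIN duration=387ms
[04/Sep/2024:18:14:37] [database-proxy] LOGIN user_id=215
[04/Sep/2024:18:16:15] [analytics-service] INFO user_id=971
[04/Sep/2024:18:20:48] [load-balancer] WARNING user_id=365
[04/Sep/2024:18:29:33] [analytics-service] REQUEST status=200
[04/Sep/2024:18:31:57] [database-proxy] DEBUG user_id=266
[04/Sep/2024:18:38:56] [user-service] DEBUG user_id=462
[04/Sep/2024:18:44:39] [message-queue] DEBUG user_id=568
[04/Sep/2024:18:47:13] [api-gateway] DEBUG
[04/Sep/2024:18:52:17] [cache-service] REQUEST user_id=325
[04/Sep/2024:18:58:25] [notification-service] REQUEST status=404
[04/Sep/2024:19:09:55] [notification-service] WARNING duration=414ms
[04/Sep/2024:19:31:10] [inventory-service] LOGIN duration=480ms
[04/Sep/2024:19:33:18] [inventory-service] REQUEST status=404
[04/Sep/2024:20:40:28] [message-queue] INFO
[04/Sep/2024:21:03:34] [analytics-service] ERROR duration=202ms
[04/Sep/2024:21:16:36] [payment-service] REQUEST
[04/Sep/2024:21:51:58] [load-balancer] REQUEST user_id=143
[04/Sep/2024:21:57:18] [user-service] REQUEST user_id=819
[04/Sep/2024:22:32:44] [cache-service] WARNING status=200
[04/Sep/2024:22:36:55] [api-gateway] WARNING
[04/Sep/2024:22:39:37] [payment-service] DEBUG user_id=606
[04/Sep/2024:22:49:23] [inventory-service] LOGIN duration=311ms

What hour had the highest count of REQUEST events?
18

To find the peak hour:

1. Group all REQUEST events by hour
2. Count events in each hour
3. Find hour with maximum count
4. Peak hour: 18 (with 4 events)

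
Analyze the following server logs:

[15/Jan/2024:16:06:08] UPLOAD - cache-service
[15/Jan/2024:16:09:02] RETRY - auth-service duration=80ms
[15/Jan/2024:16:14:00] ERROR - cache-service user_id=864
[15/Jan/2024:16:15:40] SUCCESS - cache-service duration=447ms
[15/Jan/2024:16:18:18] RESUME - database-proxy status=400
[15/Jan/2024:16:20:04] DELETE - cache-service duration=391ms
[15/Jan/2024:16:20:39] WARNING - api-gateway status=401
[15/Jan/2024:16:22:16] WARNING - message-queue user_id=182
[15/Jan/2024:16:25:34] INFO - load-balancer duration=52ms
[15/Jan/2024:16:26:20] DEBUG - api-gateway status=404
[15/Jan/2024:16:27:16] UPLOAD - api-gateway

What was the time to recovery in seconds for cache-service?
100

To calculate recovery time:

1. Find ERROR event for cache-service: 15/Jan/2024:16:14:00
2. Find next SUCCESS event for cache-service: 15/Jan/2024:16:15:40
3. Recovery time: 15/Jan/2024:16:15:40 - 15/Jan/2024:16:14:00 = 100 seconds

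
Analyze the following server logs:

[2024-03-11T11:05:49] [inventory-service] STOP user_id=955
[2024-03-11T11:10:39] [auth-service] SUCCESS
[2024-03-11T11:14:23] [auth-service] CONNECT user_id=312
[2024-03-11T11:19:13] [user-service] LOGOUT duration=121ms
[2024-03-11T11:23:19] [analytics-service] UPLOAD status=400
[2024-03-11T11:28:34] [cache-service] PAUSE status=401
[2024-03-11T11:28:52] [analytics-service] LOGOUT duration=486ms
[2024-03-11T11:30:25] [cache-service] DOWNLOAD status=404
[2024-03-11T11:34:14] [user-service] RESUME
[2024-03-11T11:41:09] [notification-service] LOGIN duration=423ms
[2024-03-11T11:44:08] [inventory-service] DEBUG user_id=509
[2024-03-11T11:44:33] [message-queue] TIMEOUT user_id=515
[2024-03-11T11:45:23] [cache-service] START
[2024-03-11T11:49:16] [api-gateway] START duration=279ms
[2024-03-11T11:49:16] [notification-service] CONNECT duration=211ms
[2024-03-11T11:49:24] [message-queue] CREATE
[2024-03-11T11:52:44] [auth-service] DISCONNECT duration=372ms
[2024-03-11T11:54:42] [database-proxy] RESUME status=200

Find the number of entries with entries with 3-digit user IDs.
4

To find matching entries:

1. Pattern to match: entries with 3-digit user IDs
2. Scan each log entry for the pattern
3. Count matches: 4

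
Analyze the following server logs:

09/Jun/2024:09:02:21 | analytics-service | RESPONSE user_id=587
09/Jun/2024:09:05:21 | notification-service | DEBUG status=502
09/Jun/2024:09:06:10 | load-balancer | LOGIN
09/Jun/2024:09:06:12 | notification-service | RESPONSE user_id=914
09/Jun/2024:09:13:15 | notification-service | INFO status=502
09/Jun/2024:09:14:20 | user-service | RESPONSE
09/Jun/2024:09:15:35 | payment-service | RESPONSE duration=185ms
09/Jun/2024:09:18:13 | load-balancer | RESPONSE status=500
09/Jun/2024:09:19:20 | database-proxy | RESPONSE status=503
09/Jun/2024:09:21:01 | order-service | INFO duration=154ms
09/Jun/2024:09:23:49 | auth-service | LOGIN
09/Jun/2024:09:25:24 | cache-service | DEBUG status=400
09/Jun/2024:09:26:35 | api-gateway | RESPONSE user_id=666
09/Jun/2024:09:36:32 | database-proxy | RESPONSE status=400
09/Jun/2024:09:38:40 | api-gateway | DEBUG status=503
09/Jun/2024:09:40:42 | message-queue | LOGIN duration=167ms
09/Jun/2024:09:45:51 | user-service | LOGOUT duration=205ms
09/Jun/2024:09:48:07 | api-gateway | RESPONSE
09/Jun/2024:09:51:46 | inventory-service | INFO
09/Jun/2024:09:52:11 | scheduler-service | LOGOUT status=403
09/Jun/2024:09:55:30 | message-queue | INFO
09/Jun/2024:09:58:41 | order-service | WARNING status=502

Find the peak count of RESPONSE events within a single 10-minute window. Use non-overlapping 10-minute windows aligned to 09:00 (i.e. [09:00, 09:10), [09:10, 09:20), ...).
4

To find the burst window:

1. Divide the log period into non-overlapping 10-minute windows starting at 09:00
2. Count RESPONSE events in each window
3. Find the window with maximum count
4. Maximum events in a window: 4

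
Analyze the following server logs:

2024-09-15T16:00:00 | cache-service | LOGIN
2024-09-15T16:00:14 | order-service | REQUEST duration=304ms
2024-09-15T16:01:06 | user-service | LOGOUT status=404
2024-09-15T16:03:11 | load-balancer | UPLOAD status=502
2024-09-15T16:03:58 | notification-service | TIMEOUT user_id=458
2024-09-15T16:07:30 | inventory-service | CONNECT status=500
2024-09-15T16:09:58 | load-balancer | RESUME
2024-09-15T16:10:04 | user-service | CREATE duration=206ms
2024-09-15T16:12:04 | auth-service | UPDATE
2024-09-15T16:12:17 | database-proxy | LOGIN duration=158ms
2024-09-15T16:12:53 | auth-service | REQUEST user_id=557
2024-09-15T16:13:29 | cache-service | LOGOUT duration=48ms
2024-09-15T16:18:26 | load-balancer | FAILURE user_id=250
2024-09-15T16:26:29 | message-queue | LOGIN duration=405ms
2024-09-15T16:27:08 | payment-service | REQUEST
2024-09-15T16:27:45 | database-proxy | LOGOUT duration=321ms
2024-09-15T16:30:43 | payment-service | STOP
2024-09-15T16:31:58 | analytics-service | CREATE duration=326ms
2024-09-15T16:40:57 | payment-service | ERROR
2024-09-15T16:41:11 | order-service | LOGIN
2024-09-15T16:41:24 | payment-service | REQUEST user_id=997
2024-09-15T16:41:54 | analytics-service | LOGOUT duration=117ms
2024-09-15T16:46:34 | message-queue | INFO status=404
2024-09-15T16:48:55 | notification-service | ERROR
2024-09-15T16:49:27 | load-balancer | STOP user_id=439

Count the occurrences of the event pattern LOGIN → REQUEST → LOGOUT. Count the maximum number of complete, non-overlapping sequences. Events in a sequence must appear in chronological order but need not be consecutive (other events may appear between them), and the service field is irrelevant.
4

To count sequences:

1. Look for pattern: LOGIN → REQUEST → LOGOUT
2. Greedily scan the log in chronological order, matching each sequence element in turn (ignoring service)
3. Each time the full pattern completes, increment the count and restart matching from the next event
4. Complete non-overlapping sequences found: 4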